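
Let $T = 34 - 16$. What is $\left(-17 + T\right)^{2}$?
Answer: $1$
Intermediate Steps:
$T = 18$ ($T = 34 - 16 = 18$)
$\left(-17 + T\right)^{2} = \left(-17 + 18\right)^{2} = 1^{2} = 1$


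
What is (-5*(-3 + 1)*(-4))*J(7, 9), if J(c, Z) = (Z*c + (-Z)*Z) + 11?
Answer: 280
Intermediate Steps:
J(c, Z) = 11 - Z² + Z*c (J(c, Z) = (Z*c - Z²) + 11 = (-Z² + Z*c) + 11 = 11 - Z² + Z*c)
(-5*(-3 + 1)*(-4))*J(7, 9) = (-5*(-3 + 1)*(-4))*(11 - 1*9² + 9*7) = (-(-10)*(-4))*(11 - 1*81 + 63) = (-5*8)*(11 - 81 + 63) = -40*(-7) = 280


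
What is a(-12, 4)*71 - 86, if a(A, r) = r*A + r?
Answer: -3210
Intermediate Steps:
a(A, r) = r + A*r (a(A, r) = A*r + r = r + A*r)
a(-12, 4)*71 - 86 = (4*(1 - 12))*71 - 86 = (4*(-11))*71 - 86 = -44*71 - 86 = -3124 - 86 = -3210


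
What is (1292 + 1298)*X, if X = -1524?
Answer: -3947160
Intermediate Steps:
(1292 + 1298)*X = (1292 + 1298)*(-1524) = 2590*(-1524) = -3947160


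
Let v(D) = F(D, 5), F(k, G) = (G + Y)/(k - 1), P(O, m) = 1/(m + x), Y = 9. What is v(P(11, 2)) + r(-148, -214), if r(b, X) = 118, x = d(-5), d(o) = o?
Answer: 215/2 ≈ 107.50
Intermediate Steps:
x = -5
P(O, m) = 1/(-5 + m) (P(O, m) = 1/(m - 5) = 1/(-5 + m))
F(k, G) = (9 + G)/(-1 + k) (F(k, G) = (G + 9)/(k - 1) = (9 + G)/(-1 + k))
v(D) = 14/(-1 + D) (v(D) = (9 + 5)/(-1 + D) = 14/(-1 + D))
v(P(11, 2)) + r(-148, -214) = 14/(-1 + 1/(-5 + 2)) + 118 = 14/(-1 + 1/(-3)) + 118 = 14/(-1 - ⅓) + 118 = 14/(-4/3) + 118 = 14*(-¾) + 118 = -21/2 + 118 = 215/2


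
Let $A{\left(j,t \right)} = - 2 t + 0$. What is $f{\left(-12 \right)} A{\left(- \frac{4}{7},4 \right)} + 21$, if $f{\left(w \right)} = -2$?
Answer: $37$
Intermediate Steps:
$A{\left(j,t \right)} = - 2 t$
$f{\left(-12 \right)} A{\left(- \frac{4}{7},4 \right)} + 21 = - 2 \left(\left(-2\right) 4\right) + 21 = \left(-2\right) \left(-8\right) + 21 = 16 + 21 = 37$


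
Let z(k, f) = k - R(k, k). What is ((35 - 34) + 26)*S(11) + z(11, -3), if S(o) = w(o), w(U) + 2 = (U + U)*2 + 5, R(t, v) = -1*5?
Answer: 1285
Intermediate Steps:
R(t, v) = -5
w(U) = 3 + 4*U (w(U) = -2 + ((U + U)*2 + 5) = -2 + ((2*U)*2 + 5) = -2 + (4*U + 5) = -2 + (5 + 4*U) = 3 + 4*U)
S(o) = 3 + 4*o
z(k, f) = 5 + k (z(k, f) = k - 1*(-5) = k + 5 = 5 + k)
((35 - 34) + 26)*S(11) + z(11, -3) = ((35 - 34) + 26)*(3 + 4*11) + (5 + 11) = (1 + 26)*(3 + 44) + 16 = 27*47 + 16 = 1269 + 16 = 1285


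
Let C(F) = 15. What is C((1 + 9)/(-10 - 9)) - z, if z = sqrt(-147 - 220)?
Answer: 15 - I*sqrt(367) ≈ 15.0 - 19.157*I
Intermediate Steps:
z = I*sqrt(367) (z = sqrt(-367) = I*sqrt(367) ≈ 19.157*I)
C((1 + 9)/(-10 - 9)) - z = 15 - I*sqrt(367)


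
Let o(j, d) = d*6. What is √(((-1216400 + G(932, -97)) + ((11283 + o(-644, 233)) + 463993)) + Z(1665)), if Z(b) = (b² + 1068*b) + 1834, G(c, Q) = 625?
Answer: √3813178 ≈ 1952.7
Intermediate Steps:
o(j, d) = 6*d
Z(b) = 1834 + b² + 1068*b
√(((-1216400 + G(932, -97)) + ((11283 + o(-644, 233)) + 463993)) + Z(1665)) = √(((-1216400 + 625) + ((11283 + 6*233) + 463993)) + (1834 + 1665² + 1068*1665)) = √((-1215775 + ((11283 + 1398) + 463993)) + (1834 + 2772225 + 1778220)) = √((-1215775 + (12681 + 463993)) + 4552279) = √((-1215775 + 476674) + 4552279) = √(-739101 + 4552279) = √3813178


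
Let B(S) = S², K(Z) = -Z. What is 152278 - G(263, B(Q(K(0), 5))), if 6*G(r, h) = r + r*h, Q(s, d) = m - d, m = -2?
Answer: 450259/3 ≈ 1.5009e+5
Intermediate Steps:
Q(s, d) = -2 - d
G(r, h) = r/6 + h*r/6 (G(r, h) = (r + r*h)/6 = (r + h*r)/6 = r/6 + h*r/6)
152278 - G(263, B(Q(K(0), 5))) = 152278 - 263*(1 + (-2 - 1*5)²)/6 = 152278 - 263*(1 + (-2 - 5)²)/6 = 152278 - 263*(1 + (-7)²)/6 = 152278 - 263*(1 + 49)/6 = 152278 - 263*50/6 = 152278 - 1*6575/3 = 152278 - 6575/3 = 450259/3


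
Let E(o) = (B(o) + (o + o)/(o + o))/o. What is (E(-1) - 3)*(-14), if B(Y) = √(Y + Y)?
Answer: 56 + 14*I*√2 ≈ 56.0 + 19.799*I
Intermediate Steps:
B(Y) = √2*√Y (B(Y) = √(2*Y) = √2*√Y)
E(o) = (1 + √2*√o)/o (E(o) = (√2*√o + (o + o)/(o + o))/o = (√2*√o + (2*o)/((2*o)))/o = (√2*√o + (1/(2*o))*(2*o))/o = (√2*√o + 1)/o = (1 + √2*√o)/o)
(E(-1) - 3)*(-14) = ((1 + √2*√(-1))/(-1) - 3)*(-14) = (-(1 + √2*I) - 3)*(-14) = (-(1 + I*√2) - 3)*(-14) = ((-1 - I*√2) - 3)*(-14) = (-4 - I*√2)*(-14) = 56 + 14*I*√2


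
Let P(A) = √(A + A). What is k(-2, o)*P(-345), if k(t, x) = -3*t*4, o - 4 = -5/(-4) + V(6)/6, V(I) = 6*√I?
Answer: 24*I*√690 ≈ 630.43*I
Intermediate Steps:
P(A) = √2*√A (P(A) = √(2*A) = √2*√A)
o = 21/4 + √6 (o = 4 + (-5/(-4) + (6*√6)/6) = 4 + (-5*(-¼) + (6*√6)*(⅙)) = 4 + (5/4 + √6) = 21/4 + √6 ≈ 7.6995)
k(t, x) = -12*t
k(-2, o)*P(-345) = (-12*(-2))*(√2*√(-345)) = 24*(√2*(I*√345)) = 24*(I*√690) = 24*I*√690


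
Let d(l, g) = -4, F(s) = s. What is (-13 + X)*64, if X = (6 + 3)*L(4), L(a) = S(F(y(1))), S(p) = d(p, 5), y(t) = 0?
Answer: -3136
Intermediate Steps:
S(p) = -4
L(a) = -4
X = -36 (X = (6 + 3)*(-4) = 9*(-4) = -36)
(-13 + X)*64 = (-13 - 36)*64 = -49*64 = -3136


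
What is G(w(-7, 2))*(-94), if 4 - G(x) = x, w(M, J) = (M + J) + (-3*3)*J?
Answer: -2538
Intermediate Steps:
w(M, J) = M - 8*J (w(M, J) = (J + M) - 9*J = M - 8*J)
G(x) = 4 - x
G(w(-7, 2))*(-94) = (4 - (-7 - 8*2))*(-94) = (4 - (-7 - 16))*(-94) = (4 - 1*(-23))*(-94) = (4 + 23)*(-94) = 27*(-94) = -2538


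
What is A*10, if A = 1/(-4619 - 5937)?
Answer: -5/5278 ≈ -0.00094733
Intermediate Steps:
A = -1/10556 (A = 1/(-10556) = -1/10556 ≈ -9.4733e-5)
A*10 = -1/10556*10 = -5/5278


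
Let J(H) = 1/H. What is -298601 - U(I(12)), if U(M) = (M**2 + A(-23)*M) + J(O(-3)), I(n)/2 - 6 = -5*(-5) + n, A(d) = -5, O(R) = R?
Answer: -916700/3 ≈ -3.0557e+5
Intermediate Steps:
I(n) = 62 + 2*n (I(n) = 12 + 2*(-5*(-5) + n) = 12 + 2*(25 + n) = 12 + (50 + 2*n) = 62 + 2*n)
U(M) = -1/3 + M**2 - 5*M (U(M) = (M**2 - 5*M) + 1/(-3) = (M**2 - 5*M) - 1/3 = -1/3 + M**2 - 5*M)
-298601 - U(I(12)) = -298601 - (-1/3 + (62 + 2*12)**2 - 5*(62 + 2*12)) = -298601 - (-1/3 + (62 + 24)**2 - 5*(62 + 24)) = -298601 - (-1/3 + 86**2 - 5*86) = -298601 - (-1/3 + 7396 - 430) = -298601 - 1*20897/3 = -298601 - 20897/3 = -916700/3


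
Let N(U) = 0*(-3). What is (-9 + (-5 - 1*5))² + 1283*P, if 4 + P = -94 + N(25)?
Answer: -125373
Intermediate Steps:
N(U) = 0
P = -98 (P = -4 + (-94 + 0) = -4 - 94 = -98)
(-9 + (-5 - 1*5))² + 1283*P = (-9 + (-5 - 1*5))² + 1283*(-98) = (-9 + (-5 - 5))² - 125734 = (-9 - 10)² - 125734 = (-19)² - 125734 = 361 - 125734 = -125373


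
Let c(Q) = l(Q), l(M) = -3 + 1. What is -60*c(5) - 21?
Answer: 99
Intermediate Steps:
l(M) = -2
c(Q) = -2
-60*c(5) - 21 = -60*(-2) - 21 = 120 - 21 = 99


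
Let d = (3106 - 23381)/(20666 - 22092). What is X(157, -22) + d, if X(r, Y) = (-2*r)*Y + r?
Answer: 10094965/1426 ≈ 7079.2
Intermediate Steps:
X(r, Y) = r - 2*Y*r (X(r, Y) = -2*Y*r + r = r - 2*Y*r)
d = 20275/1426 (d = -20275/(-1426) = -20275*(-1/1426) = 20275/1426 ≈ 14.218)
X(157, -22) + d = 157*(1 - 2*(-22)) + 20275/1426 = 157*(1 + 44) + 20275/1426 = 157*45 + 20275/1426 = 7065 + 20275/1426 = 10094965/1426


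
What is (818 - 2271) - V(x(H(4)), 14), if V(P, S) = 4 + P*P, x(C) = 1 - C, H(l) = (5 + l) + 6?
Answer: -1653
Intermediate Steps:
H(l) = 11 + l
V(P, S) = 4 + P**2
(818 - 2271) - V(x(H(4)), 14) = (818 - 2271) - (4 + (1 - (11 + 4))**2) = -1453 - (4 + (1 - 1*15)**2) = -1453 - (4 + (1 - 15)**2) = -1453 - (4 + (-14)**2) = -1453 - (4 + 196) = -1453 - 1*200 = -1453 - 200 = -1653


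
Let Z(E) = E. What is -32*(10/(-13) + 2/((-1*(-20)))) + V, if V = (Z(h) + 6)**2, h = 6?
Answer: 10752/65 ≈ 165.42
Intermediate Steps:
V = 144 (V = (6 + 6)**2 = 12**2 = 144)
-32*(10/(-13) + 2/((-1*(-20)))) + V = -32*(10/(-13) + 2/((-1*(-20)))) + 144 = -32*(10*(-1/13) + 2/20) + 144 = -32*(-10/13 + 2*(1/20)) + 144 = -32*(-10/13 + 1/10) + 144 = -32*(-87/130) + 144 = 1392/65 + 144 = 10752/65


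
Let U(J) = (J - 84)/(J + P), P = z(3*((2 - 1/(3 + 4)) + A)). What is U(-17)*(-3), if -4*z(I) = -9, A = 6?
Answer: -1212/59 ≈ -20.542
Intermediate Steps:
z(I) = 9/4 (z(I) = -¼*(-9) = 9/4)
P = 9/4 ≈ 2.2500
U(J) = (-84 + J)/(9/4 + J) (U(J) = (J - 84)/(J + 9/4) = (-84 + J)/(9/4 + J))
U(-17)*(-3) = (4*(-84 - 17)/(9 + 4*(-17)))*(-3) = (4*(-101)/(9 - 68))*(-3) = (4*(-101)/(-59))*(-3) = (4*(-1/59)*(-101))*(-3) = (404/59)*(-3) = -1212/59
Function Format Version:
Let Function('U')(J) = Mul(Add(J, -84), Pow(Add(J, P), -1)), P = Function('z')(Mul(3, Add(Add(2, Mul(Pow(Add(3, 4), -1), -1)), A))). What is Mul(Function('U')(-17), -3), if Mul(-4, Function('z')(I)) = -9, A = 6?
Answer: Rational(-1212, 59) ≈ -20.542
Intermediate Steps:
Function('z')(I) = Rational(9, 4) (Function('z')(I) = Mul(Rational(-1, 4), -9) = Rational(9, 4))
P = Rational(9, 4) ≈ 2.2500
Function('U')(J) = Mul(Pow(Add(Rational(9, 4), J), -1), Add(-84, J)) (Function('U')(J) = Mul(Add(J, -84), Pow(Add(J, Rational(9, 4)), -1)) = Mul(Add(-84, J), Pow(Add(Rational(9, 4), J), -1)) = Mul(Pow(Add(Rational(9, 4), J), -1), Add(-84, J)))
Mul(Function('U')(-17), -3) = Mul(Mul(4, Pow(Add(9, Mul(4, -17)), -1), Add(-84, -17)), -3) = Mul(Mul(4, Pow(Add(9, -68), -1), -101), -3) = Mul(Mul(4, Pow(-59, -1), -101), -3) = Mul(Mul(4, Rational(-1, 59), -101), -3) = Mul(Rational(404, 59), -3) = Rational(-1212, 59)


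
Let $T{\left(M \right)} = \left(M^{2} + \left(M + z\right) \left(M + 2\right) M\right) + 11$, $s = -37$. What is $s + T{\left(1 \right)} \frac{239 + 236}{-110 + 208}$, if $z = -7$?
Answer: $- \frac{3238}{49} \approx -66.082$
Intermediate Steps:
$T{\left(M \right)} = 11 + M^{2} + M \left(-7 + M\right) \left(2 + M\right)$ ($T{\left(M \right)} = \left(M^{2} + \left(M - 7\right) \left(M + 2\right) M\right) + 11 = \left(M^{2} + \left(-7 + M\right) \left(2 + M\right) M\right) + 11 = \left(M^{2} + M \left(-7 + M\right) \left(2 + M\right)\right) + 11 = 11 + M^{2} + M \left(-7 + M\right) \left(2 + M\right)$)
$s + T{\left(1 \right)} \frac{239 + 236}{-110 + 208} = -37 + \left(11 + 1^{3} - 14 - 4 \cdot 1^{2}\right) \frac{239 + 236}{-110 + 208} = -37 + \left(11 + 1 - 14 - 4\right) \frac{475}{98} = -37 + \left(11 + 1 - 14 - 4\right) 475 \cdot \frac{1}{98} = -37 - \frac{1425}{49} = - \frac{3238}{49}$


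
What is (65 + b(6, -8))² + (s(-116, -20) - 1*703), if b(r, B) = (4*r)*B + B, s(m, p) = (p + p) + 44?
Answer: 17526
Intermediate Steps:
s(m, p) = 44 + 2*p (s(m, p) = 2*p + 44 = 44 + 2*p)
b(r, B) = B + 4*B*r (b(r, B) = 4*B*r + B = B + 4*B*r)
(65 + b(6, -8))² + (s(-116, -20) - 1*703) = (65 - 8*(1 + 4*6))² + ((44 + 2*(-20)) - 1*703) = (65 - 8*(1 + 24))² + ((44 - 40) - 703) = (65 - 8*25)² + (4 - 703) = (65 - 200)² - 699 = (-135)² - 699 = 18225 - 699 = 17526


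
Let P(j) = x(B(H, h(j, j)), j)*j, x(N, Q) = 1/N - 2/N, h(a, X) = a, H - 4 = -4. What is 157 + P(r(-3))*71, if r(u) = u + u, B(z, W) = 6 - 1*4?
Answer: 370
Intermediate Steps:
H = 0 (H = 4 - 4 = 0)
B(z, W) = 2 (B(z, W) = 6 - 4 = 2)
x(N, Q) = -1/N (x(N, Q) = 1/N - 2/N = -1/N)
r(u) = 2*u
P(j) = -j/2 (P(j) = (-1/2)*j = (-1*1/2)*j = -j/2)
157 + P(r(-3))*71 = 157 - (-3)*71 = 157 - 1/2*(-6)*71 = 157 + 3*71 = 157 + 213 = 370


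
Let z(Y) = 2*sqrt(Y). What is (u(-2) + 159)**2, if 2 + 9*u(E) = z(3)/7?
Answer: 100060021/3969 + 5716*sqrt(3)/567 ≈ 25228.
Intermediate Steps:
u(E) = -2/9 + 2*sqrt(3)/63 (u(E) = -2/9 + ((2*sqrt(3))/7)/9 = -2/9 + ((2*sqrt(3))*(1/7))/9 = -2/9 + (2*sqrt(3)/7)/9 = -2/9 + 2*sqrt(3)/63)
(u(-2) + 159)**2 = ((-2/9 + 2*sqrt(3)/63) + 159)**2 = (1429/9 + 2*sqrt(3)/63)**2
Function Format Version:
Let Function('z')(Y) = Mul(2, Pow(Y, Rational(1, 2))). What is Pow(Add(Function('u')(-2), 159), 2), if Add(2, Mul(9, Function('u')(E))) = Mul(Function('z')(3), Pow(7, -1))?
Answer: Add(Rational(100060021, 3969), Mul(Rational(5716, 567), Pow(3, Rational(1, 2)))) ≈ 25228.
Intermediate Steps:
Function('u')(E) = Add(Rational(-2, 9), Mul(Rational(2, 63), Pow(3, Rational(1, 2)))) (Function('u')(E) = Add(Rational(-2, 9), Mul(Rational(1, 9), Mul(Mul(2, Pow(3, Rational(1, 2))), Pow(7, -1)))) = Add(Rational(-2, 9), Mul(Rational(1, 9), Mul(Mul(2, Pow(3, Rational(1, 2))), Rational(1, 7)))) = Add(Rational(-2, 9), Mul(Rational(1, 9), Mul(Rational(2, 7), Pow(3, Rational(1, 2))))) = Add(Rational(-2, 9), Mul(Rational(2, 63), Pow(3, Rational(1, 2)))))
Pow(Add(Function('u')(-2), 159), 2) = Pow(Add(Add(Rational(-2, 9), Mul(Rational(2, 63), Pow(3, Rational(1, 2)))), 159), 2) = Pow(Add(Rational(1429, 9), Mul(Rational(2, 63), Pow(3, Rational(1, 2)))), 2)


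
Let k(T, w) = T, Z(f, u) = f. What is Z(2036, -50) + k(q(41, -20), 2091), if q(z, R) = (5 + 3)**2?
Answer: 2100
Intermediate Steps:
q(z, R) = 64 (q(z, R) = 8**2 = 64)
Z(2036, -50) + k(q(41, -20), 2091) = 2036 + 64 = 2100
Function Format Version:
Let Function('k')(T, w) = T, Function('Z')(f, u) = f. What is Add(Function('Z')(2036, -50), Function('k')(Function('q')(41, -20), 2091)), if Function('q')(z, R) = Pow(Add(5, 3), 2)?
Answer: 2100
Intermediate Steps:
Function('q')(z, R) = 64 (Function('q')(z, R) = Pow(8, 2) = 64)
Add(Function('Z')(2036, -50), Function('k')(Function('q')(41, -20), 2091)) = Add(2036, 64) = 2100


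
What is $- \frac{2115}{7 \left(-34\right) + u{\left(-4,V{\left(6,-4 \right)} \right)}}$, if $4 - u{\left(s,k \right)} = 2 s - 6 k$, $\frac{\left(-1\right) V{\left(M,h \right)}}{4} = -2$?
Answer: $\frac{2115}{178} \approx 11.882$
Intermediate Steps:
$V{\left(M,h \right)} = 8$ ($V{\left(M,h \right)} = \left(-4\right) \left(-2\right) = 8$)
$u{\left(s,k \right)} = 4 - 2 s + 6 k$ ($u{\left(s,k \right)} = 4 - \left(2 s - 6 k\right) = 4 - \left(- 6 k + 2 s\right) = 4 + \left(- 2 s + 6 k\right) = 4 - 2 s + 6 k$)
$- \frac{2115}{7 \left(-34\right) + u{\left(-4,V{\left(6,-4 \right)} \right)}} = - \frac{2115}{7 \left(-34\right) + \left(4 - -8 + 6 \cdot 8\right)} = - \frac{2115}{-238 + \left(4 + 8 + 48\right)} = - \frac{2115}{-238 + 60} = - \frac{2115}{-178} = \left(-2115\right) \left(- \frac{1}{178}\right) = \frac{2115}{178}$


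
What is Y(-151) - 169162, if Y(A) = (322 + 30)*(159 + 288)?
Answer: -11818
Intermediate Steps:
Y(A) = 157344 (Y(A) = 352*447 = 157344)
Y(-151) - 169162 = 157344 - 169162 = -11818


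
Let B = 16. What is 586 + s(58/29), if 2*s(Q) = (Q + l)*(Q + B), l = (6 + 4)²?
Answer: 1504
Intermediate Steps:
l = 100 (l = 10² = 100)
s(Q) = (16 + Q)*(100 + Q)/2 (s(Q) = ((Q + 100)*(Q + 16))/2 = ((100 + Q)*(16 + Q))/2 = ((16 + Q)*(100 + Q))/2 = (16 + Q)*(100 + Q)/2)
586 + s(58/29) = 586 + (800 + (58/29)²/2 + 58*(58/29)) = 586 + (800 + (58*(1/29))²/2 + 58*(58*(1/29))) = 586 + (800 + (½)*2² + 58*2) = 586 + (800 + (½)*4 + 116) = 586 + (800 + 2 + 116) = 586 + 918 = 1504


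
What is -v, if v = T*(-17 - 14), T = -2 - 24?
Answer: -806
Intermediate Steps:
T = -26
v = 806 (v = -26*(-17 - 14) = -26*(-31) = 806)
-v = -1*806 = -806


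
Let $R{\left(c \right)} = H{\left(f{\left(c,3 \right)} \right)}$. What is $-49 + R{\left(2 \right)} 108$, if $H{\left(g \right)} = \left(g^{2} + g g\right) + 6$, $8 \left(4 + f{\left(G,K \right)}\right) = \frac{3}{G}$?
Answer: $\frac{119635}{32} \approx 3738.6$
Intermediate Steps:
$f{\left(G,K \right)} = -4 + \frac{3}{8 G}$ ($f{\left(G,K \right)} = -4 + \frac{3 \frac{1}{G}}{8} = -4 + \frac{3}{8 G}$)
$H{\left(g \right)} = 6 + 2 g^{2}$ ($H{\left(g \right)} = \left(g^{2} + g^{2}\right) + 6 = 2 g^{2} + 6 = 6 + 2 g^{2}$)
$R{\left(c \right)} = 6 + 2 \left(-4 + \frac{3}{8 c}\right)^{2}$
$-49 + R{\left(2 \right)} 108 = -49 + \left(38 - \frac{6}{2} + \frac{9}{32 \cdot 4}\right) 108 = -49 + \left(38 - 3 + \frac{9}{32} \cdot \frac{1}{4}\right) 108 = -49 + \left(38 - 3 + \frac{9}{128}\right) 108 = -49 + \frac{4489}{128} \cdot 108 = -49 + \frac{121203}{32} = \frac{119635}{32}$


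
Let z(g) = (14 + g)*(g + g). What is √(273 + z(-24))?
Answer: √753 ≈ 27.441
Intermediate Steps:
z(g) = 2*g*(14 + g) (z(g) = (14 + g)*(2*g) = 2*g*(14 + g))
√(273 + z(-24)) = √(273 + 2*(-24)*(14 - 24)) = √(273 + 2*(-24)*(-10)) = √(273 + 480) = √753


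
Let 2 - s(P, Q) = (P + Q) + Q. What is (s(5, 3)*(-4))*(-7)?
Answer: -252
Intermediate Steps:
s(P, Q) = 2 - P - 2*Q (s(P, Q) = 2 - ((P + Q) + Q) = 2 - (P + 2*Q) = 2 + (-P - 2*Q) = 2 - P - 2*Q)
(s(5, 3)*(-4))*(-7) = ((2 - 1*5 - 2*3)*(-4))*(-7) = ((2 - 5 - 6)*(-4))*(-7) = -9*(-4)*(-7) = 36*(-7) = -252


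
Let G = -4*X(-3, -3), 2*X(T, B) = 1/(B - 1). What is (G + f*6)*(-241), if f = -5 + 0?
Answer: 14219/2 ≈ 7109.5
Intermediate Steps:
f = -5
X(T, B) = 1/(2*(-1 + B)) (X(T, B) = 1/(2*(B - 1)) = 1/(2*(-1 + B)))
G = ½ (G = -2/(-1 - 3) = -2/(-4) = -2*(-1)/4 = -4*(-⅛) = ½ ≈ 0.50000)
(G + f*6)*(-241) = (½ - 5*6)*(-241) = (½ - 30)*(-241) = -59/2*(-241) = 14219/2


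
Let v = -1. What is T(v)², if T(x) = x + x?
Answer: 4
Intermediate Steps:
T(x) = 2*x
T(v)² = (2*(-1))² = (-2)² = 4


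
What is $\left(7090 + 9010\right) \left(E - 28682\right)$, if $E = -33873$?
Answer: $-1007135500$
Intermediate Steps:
$\left(7090 + 9010\right) \left(E - 28682\right) = \left(7090 + 9010\right) \left(-33873 - 28682\right) = 16100 \left(-62555\right) = -1007135500$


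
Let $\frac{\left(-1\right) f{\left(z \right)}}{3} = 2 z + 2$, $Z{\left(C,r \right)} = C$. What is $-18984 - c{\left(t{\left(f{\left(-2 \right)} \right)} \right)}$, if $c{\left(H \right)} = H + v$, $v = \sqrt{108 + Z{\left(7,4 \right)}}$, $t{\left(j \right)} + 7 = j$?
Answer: $-18983 - \sqrt{115} \approx -18994.0$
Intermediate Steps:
$f{\left(z \right)} = -6 - 6 z$ ($f{\left(z \right)} = - 3 \left(2 z + 2\right) = - 3 \left(2 + 2 z\right) = -6 - 6 z$)
$t{\left(j \right)} = -7 + j$
$v = \sqrt{115}$ ($v = \sqrt{108 + 7} = \sqrt{115} \approx 10.724$)
$c{\left(H \right)} = H + \sqrt{115}$
$-18984 - c{\left(t{\left(f{\left(-2 \right)} \right)} \right)} = -18984 - \left(\left(-7 - -6\right) + \sqrt{115}\right) = -18984 - \left(\left(-7 + \left(-6 + 12\right)\right) + \sqrt{115}\right) = -18984 - \left(\left(-7 + 6\right) + \sqrt{115}\right) = -18984 - \left(-1 + \sqrt{115}\right) = -18984 + \left(1 - \sqrt{115}\right) = -18983 - \sqrt{115}$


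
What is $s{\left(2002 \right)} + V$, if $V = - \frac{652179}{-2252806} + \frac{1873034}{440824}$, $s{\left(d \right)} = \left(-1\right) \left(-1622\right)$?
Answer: $\frac{403825150691617}{248272738036} \approx 1626.5$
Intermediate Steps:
$s{\left(d \right)} = 1622$
$V = \frac{1126769597225}{248272738036}$ ($V = \left(-652179\right) \left(- \frac{1}{2252806}\right) + 1873034 \cdot \frac{1}{440824} = \frac{652179}{2252806} + \frac{936517}{220412} = \frac{1126769597225}{248272738036} \approx 4.5384$)
$s{\left(2002 \right)} + V = 1622 + \frac{1126769597225}{248272738036} = \frac{403825150691617}{248272738036}$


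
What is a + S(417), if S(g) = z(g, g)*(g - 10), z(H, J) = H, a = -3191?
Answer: 166528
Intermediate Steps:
S(g) = g*(-10 + g) (S(g) = g*(g - 10) = g*(-10 + g))
a + S(417) = -3191 + 417*(-10 + 417) = -3191 + 417*407 = -3191 + 169719 = 166528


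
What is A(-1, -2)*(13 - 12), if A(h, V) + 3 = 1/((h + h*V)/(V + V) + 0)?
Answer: -7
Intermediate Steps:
A(h, V) = -3 + 2*V/(h + V*h) (A(h, V) = -3 + 1/((h + h*V)/(V + V) + 0) = -3 + 1/((h + V*h)/((2*V)) + 0) = -3 + 1/((h + V*h)*(1/(2*V)) + 0) = -3 + 1/((h + V*h)/(2*V) + 0) = -3 + 1/((h + V*h)/(2*V)) = -3 + 2*V/(h + V*h))
A(-1, -2)*(13 - 12) = ((-3*(-1) + 2*(-2) - 3*(-2)*(-1))/((-1)*(1 - 2)))*(13 - 12) = -1*(3 - 4 - 6)/(-1)*1 = -1*(-1)*(-7)*1 = -7*1 = -7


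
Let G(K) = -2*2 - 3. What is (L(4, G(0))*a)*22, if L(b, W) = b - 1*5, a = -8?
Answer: 176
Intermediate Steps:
G(K) = -7 (G(K) = -4 - 3 = -7)
L(b, W) = -5 + b (L(b, W) = b - 5 = -5 + b)
(L(4, G(0))*a)*22 = ((-5 + 4)*(-8))*22 = -1*(-8)*22 = 8*22 = 176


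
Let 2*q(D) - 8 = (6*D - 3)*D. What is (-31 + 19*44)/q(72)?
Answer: 805/15448 ≈ 0.052110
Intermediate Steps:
q(D) = 4 + D*(-3 + 6*D)/2 (q(D) = 4 + ((6*D - 3)*D)/2 = 4 + ((-3 + 6*D)*D)/2 = 4 + (D*(-3 + 6*D))/2 = 4 + D*(-3 + 6*D)/2)
(-31 + 19*44)/q(72) = (-31 + 19*44)/(4 + 3*72**2 - 3/2*72) = (-31 + 836)/(4 + 3*5184 - 108) = 805/(4 + 15552 - 108) = 805/15448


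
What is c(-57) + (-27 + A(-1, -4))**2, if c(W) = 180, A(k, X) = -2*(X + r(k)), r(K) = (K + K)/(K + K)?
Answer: 621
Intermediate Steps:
r(K) = 1 (r(K) = (2*K)/((2*K)) = (2*K)*(1/(2*K)) = 1)
A(k, X) = -2 - 2*X (A(k, X) = -2*(X + 1) = -2*(1 + X) = -2 - 2*X)
c(-57) + (-27 + A(-1, -4))**2 = 180 + (-27 + (-2 - 2*(-4)))**2 = 180 + (-27 + (-2 + 8))**2 = 180 + (-27 + 6)**2 = 180 + (-21)**2 = 180 + 441 = 621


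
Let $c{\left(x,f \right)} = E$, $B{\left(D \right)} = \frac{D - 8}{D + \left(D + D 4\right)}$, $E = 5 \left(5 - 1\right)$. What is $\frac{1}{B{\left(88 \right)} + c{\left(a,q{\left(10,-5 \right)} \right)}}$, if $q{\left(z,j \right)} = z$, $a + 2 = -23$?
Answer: $\frac{33}{665} \approx 0.049624$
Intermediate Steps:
$a = -25$ ($a = -2 - 23 = -25$)
$E = 20$ ($E = 5 \cdot 4 = 20$)
$B{\left(D \right)} = \frac{-8 + D}{6 D}$ ($B{\left(D \right)} = \frac{-8 + D}{D + \left(D + 4 D\right)} = \frac{-8 + D}{D + 5 D} = \frac{-8 + D}{6 D}$)
$c{\left(x,f \right)} = 20$
$\frac{1}{B{\left(88 \right)} + c{\left(a,q{\left(10,-5 \right)} \right)}} = \frac{1}{\frac{-8 + 88}{6 \cdot 88} + 20} = \frac{1}{\frac{1}{6} \cdot \frac{1}{88} \cdot 80 + 20} = \frac{1}{\frac{5}{33} + 20} = \frac{1}{\frac{665}{33}} = \frac{33}{665}$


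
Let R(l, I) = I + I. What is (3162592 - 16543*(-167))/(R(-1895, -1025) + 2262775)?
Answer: 1975091/753575 ≈ 2.6210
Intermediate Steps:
R(l, I) = 2*I
(3162592 - 16543*(-167))/(R(-1895, -1025) + 2262775) = (3162592 - 16543*(-167))/(2*(-1025) + 2262775) = (3162592 + 2762681)/(-2050 + 2262775) = 5925273/2260725 = 5925273*(1/2260725) = 1975091/753575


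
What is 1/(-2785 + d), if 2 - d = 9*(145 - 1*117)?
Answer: -1/3035 ≈ -0.00032949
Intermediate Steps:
d = -250 (d = 2 - 9*(145 - 1*117) = 2 - 9*(145 - 117) = 2 - 9*28 = 2 - 1*252 = 2 - 252 = -250)
1/(-2785 + d) = 1/(-2785 - 250) = 1/(-3035) = -1/3035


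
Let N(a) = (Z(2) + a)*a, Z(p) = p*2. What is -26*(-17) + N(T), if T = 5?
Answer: 487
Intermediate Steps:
Z(p) = 2*p
N(a) = a*(4 + a) (N(a) = (2*2 + a)*a = (4 + a)*a = a*(4 + a))
-26*(-17) + N(T) = -26*(-17) + 5*(4 + 5) = 442 + 5*9 = 442 + 45 = 487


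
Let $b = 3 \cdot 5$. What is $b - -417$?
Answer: $432$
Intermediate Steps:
$b = 15$
$b - -417 = 15 - -417 = 15 + 417 = 432$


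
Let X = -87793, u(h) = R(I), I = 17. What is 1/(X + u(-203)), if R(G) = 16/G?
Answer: -17/1492465 ≈ -1.1391e-5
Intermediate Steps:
u(h) = 16/17
1/(X + u(-203)) = 1/(-87793 + 16/17) = 1/(-1492465/17) = -17/1492465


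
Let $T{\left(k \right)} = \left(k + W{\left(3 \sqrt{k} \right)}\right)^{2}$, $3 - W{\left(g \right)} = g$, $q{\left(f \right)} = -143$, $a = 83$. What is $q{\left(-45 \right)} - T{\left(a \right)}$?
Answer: $-8286 + 516 \sqrt{83} \approx -3585.0$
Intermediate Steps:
$W{\left(g \right)} = 3 - g$
$T{\left(k \right)} = \left(3 + k - 3 \sqrt{k}\right)^{2}$ ($T{\left(k \right)} = \left(k - \left(-3 + 3 \sqrt{k}\right)\right)^{2} = \left(3 + k - 3 \sqrt{k}\right)^{2}$)
$q{\left(-45 \right)} - T{\left(a \right)} = -143 - \left(3 + 83 - 3 \sqrt{83}\right)^{2} = -143 - \left(86 - 3 \sqrt{83}\right)^{2}$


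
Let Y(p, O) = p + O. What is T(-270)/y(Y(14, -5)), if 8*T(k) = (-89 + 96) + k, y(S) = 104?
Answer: -263/832 ≈ -0.31611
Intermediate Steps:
Y(p, O) = O + p
T(k) = 7/8 + k/8 (T(k) = ((-89 + 96) + k)/8 = (7 + k)/8 = 7/8 + k/8)
T(-270)/y(Y(14, -5)) = (7/8 + (⅛)*(-270))/104 = (7/8 - 135/4)*(1/104) = -263/8*1/104 = -263/832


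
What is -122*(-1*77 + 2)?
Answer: 9150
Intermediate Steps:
-122*(-1*77 + 2) = -122*(-77 + 2) = -122*(-75) = 9150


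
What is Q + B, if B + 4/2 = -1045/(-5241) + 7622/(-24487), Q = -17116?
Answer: -2196876288293/128336367 ≈ -17118.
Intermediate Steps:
B = -271030721/128336367 (B = -2 + (-1045/(-5241) + 7622/(-24487)) = -2 + (-1045*(-1/5241) + 7622*(-1/24487)) = -2 + (1045/5241 - 7622/24487) = -2 - 14357987/128336367 = -271030721/128336367 ≈ -2.1119)
Q + B = -17116 - 271030721/128336367 = -2196876288293/128336367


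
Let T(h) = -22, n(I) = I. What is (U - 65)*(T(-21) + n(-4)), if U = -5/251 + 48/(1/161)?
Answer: -50008608/251 ≈ -1.9924e+5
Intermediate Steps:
U = 1939723/251 (U = -5*1/251 + 48/(1/161) = -5/251 + 48*161 = -5/251 + 7728 = 1939723/251 ≈ 7728.0)
(U - 65)*(T(-21) + n(-4)) = (1939723/251 - 65)*(-22 - 4) = (1923408/251)*(-26) = -50008608/251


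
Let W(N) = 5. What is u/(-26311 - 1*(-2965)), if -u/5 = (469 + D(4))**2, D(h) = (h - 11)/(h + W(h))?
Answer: 44394490/945513 ≈ 46.953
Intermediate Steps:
D(h) = (-11 + h)/(5 + h) (D(h) = (h - 11)/(h + 5) = (-11 + h)/(5 + h))
u = -88788980/81 (u = -5*(469 + (-11 + 4)/(5 + 4))**2 = -5*(469 - 7/9)**2 = -5*(4214/9)**2 = -5*17757796/81 = -88788980/81 ≈ -1.0962e+6)
u/(-26311 - 1*(-2965)) = -88788980/(81*(-26311 - 1*(-2965))) = -88788980/(81*(-26311 + 2965)) = -88788980/81/(-23346) = -88788980/81*(-1/23346) = 44394490/945513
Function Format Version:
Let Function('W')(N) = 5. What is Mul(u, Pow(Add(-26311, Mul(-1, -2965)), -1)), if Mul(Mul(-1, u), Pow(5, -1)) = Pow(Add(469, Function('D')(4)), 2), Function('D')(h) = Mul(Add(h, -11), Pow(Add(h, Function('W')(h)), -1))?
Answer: Rational(44394490, 945513) ≈ 46.953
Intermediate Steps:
Function('D')(h) = Mul(Pow(Add(5, h), -1), Add(-11, h)) (Function('D')(h) = Mul(Add(h, -11), Pow(Add(h, 5), -1)) = Mul(Add(-11, h), Pow(Add(5, h), -1)) = Mul(Pow(Add(5, h), -1), Add(-11, h)))
u = Rational(-88788980, 81) (u = Mul(-5, Pow(Add(469, Mul(Pow(Add(5, 4), -1), Add(-11, 4))), 2)) = Mul(-5, Pow(Add(469, Mul(Pow(9, -1), -7)), 2)) = Mul(-5, Pow(Add(469, Mul(Rational(1, 9), -7)), 2)) = Mul(-5, Pow(Add(469, Rational(-7, 9)), 2)) = Mul(-5, Pow(Rational(4214, 9), 2)) = Mul(-5, Rational(17757796, 81)) = Rational(-88788980, 81) ≈ -1.0962e+6)
Mul(u, Pow(Add(-26311, Mul(-1, -2965)), -1)) = Mul(Rational(-88788980, 81), Pow(Add(-26311, Mul(-1, -2965)), -1)) = Mul(Rational(-88788980, 81), Pow(Add(-26311, 2965), -1)) = Mul(Rational(-88788980, 81), Pow(-23346, -1)) = Mul(Rational(-88788980, 81), Rational(-1, 23346)) = Rational(44394490, 945513)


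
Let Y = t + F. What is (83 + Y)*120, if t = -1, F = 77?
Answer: 19080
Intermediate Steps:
Y = 76 (Y = -1 + 77 = 76)
(83 + Y)*120 = (83 + 76)*120 = 159*120 = 19080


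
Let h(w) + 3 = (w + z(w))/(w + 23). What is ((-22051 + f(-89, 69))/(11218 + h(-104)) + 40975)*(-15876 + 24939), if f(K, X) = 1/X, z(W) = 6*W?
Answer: 7764797851780707/20910289 ≈ 3.7134e+8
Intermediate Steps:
h(w) = -3 + 7*w/(23 + w) (h(w) = -3 + (w + 6*w)/(w + 23) = -3 + (7*w)/(23 + w) = -3 + 7*w/(23 + w))
((-22051 + f(-89, 69))/(11218 + h(-104)) + 40975)*(-15876 + 24939) = ((-22051 + 1/69)/(11218 + (-69 + 4*(-104))/(23 - 104)) + 40975)*(-15876 + 24939) = ((-22051 + 1/69)/(11218 + (-69 - 416)/(-81)) + 40975)*9063 = (-1521518/(69*(11218 - 1/81*(-485))) + 40975)*9063 = (-1521518/(69*(11218 + 485/81)) + 40975)*9063 = (-1521518/(69*909143/81) + 40975)*9063 = (-1521518/69*81/909143 + 40975)*9063 = (-41080986/20910289 + 40975)*9063 = (856758010789/20910289)*9063 = 7764797851780707/20910289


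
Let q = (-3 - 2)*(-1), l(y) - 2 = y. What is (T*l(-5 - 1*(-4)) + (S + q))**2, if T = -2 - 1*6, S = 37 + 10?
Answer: 1936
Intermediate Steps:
l(y) = 2 + y
S = 47
q = 5 (q = -5*(-1) = 5)
T = -8 (T = -2 - 6 = -8)
(T*l(-5 - 1*(-4)) + (S + q))**2 = (-8*(2 + (-5 - 1*(-4))) + (47 + 5))**2 = (-8*(2 + (-5 + 4)) + 52)**2 = (-8*(2 - 1) + 52)**2 = (-8*1 + 52)**2 = (-8 + 52)**2 = 44**2 = 1936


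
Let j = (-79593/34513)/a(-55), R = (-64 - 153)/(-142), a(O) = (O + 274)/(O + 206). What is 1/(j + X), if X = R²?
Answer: 50802169636/37857700277 ≈ 1.3419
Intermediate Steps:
a(O) = (274 + O)/(206 + O)
R = 217/142 (R = -217*(-1/142) = 217/142 ≈ 1.5282)
X = 47089/20164 (X = (217/142)² = 47089/20164 ≈ 2.3353)
j = -4006181/2519449 (j = (-79593/34513)/(((274 - 55)/(206 - 55))) = (-79593*1/34513)/((219/151)) = -79593/(34513*((1/151)*219)) = -79593/(34513*219/151) = -79593/34513*151/219 = -4006181/2519449 ≈ -1.5901)
1/(j + X) = 1/(-4006181/2519449 + 47089/20164) = 1/(37857700277/50802169636) = 50802169636/37857700277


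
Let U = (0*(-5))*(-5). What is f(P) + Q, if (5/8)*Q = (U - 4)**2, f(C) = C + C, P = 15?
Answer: 278/5 ≈ 55.600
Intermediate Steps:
f(C) = 2*C
U = 0 (U = 0*(-5) = 0)
Q = 128/5 (Q = 8*(0 - 4)**2/5 = (8/5)*(-4)**2 = (8/5)*16 = 128/5 ≈ 25.600)
f(P) + Q = 2*15 + 128/5 = 30 + 128/5 = 278/5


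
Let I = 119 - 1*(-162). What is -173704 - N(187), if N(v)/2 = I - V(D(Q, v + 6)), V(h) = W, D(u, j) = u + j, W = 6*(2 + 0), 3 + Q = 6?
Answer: -174242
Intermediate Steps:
Q = 3 (Q = -3 + 6 = 3)
W = 12 (W = 6*2 = 12)
D(u, j) = j + u
V(h) = 12
I = 281 (I = 119 + 162 = 281)
N(v) = 538 (N(v) = 2*(281 - 1*12) = 2*(281 - 12) = 2*269 = 538)
-173704 - N(187) = -173704 - 1*538 = -173704 - 538 = -174242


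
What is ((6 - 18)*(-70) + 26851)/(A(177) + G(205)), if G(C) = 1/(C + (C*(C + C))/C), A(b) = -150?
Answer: -17029965/92249 ≈ -184.61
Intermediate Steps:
G(C) = 1/(3*C) (G(C) = 1/(C + (C*(2*C))/C) = 1/(C + (2*C²)/C) = 1/(C + 2*C) = 1/(3*C))
((6 - 18)*(-70) + 26851)/(A(177) + G(205)) = ((6 - 18)*(-70) + 26851)/(-150 + (⅓)/205) = (-12*(-70) + 26851)/(-150 + (⅓)*(1/205)) = (840 + 26851)/(-150 + 1/615) = 27691/(-92249/615) = 27691*(-615/92249) = -17029965/92249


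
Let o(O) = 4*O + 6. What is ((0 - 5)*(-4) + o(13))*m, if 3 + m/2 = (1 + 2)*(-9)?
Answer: -4680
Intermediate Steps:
o(O) = 6 + 4*O
m = -60 (m = -6 + 2*((1 + 2)*(-9)) = -6 + 2*(3*(-9)) = -6 + 2*(-27) = -6 - 54 = -60)
((0 - 5)*(-4) + o(13))*m = ((0 - 5)*(-4) + (6 + 4*13))*(-60) = (-5*(-4) + (6 + 52))*(-60) = (20 + 58)*(-60) = 78*(-60) = -4680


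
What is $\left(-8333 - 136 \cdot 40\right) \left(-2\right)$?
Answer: $27546$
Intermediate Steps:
$\left(-8333 - 136 \cdot 40\right) \left(-2\right) = \left(-8333 - 5440\right) \left(-2\right) = \left(-13773\right) \left(-2\right) = 27546$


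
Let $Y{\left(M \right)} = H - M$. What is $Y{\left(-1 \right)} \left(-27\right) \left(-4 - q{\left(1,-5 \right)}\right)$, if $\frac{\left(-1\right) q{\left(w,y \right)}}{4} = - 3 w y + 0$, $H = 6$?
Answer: $-10584$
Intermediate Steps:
$q{\left(w,y \right)} = 12 w y$ ($q{\left(w,y \right)} = - 4 \left(- 3 w y + 0\right) = - 4 \left(- 3 w y\right) = 12 w y$)
$Y{\left(M \right)} = 6 - M$
$Y{\left(-1 \right)} \left(-27\right) \left(-4 - q{\left(1,-5 \right)}\right) = \left(6 - -1\right) \left(-27\right) \left(-4 - 12 \cdot 1 \left(-5\right)\right) = \left(6 + 1\right) \left(-27\right) \left(-4 - -60\right) = 7 \left(-27\right) \left(-4 + 60\right) = \left(-189\right) 56 = -10584$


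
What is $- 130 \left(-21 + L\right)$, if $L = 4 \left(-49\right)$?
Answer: $28210$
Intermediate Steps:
$L = -196$
$- 130 \left(-21 + L\right) = - 130 \left(-21 - 196\right) = \left(-130\right) \left(-217\right) = 28210$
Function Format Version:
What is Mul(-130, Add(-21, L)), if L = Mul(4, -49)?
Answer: 28210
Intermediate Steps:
L = -196
Mul(-130, Add(-21, L)) = Mul(-130, Add(-21, -196)) = Mul(-130, -217) = 28210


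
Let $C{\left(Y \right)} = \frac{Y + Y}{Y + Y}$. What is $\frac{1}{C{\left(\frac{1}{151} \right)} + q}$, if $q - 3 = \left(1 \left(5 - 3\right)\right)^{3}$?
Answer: $\frac{1}{12} \approx 0.083333$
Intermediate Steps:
$C{\left(Y \right)} = 1$ ($C{\left(Y \right)} = \frac{2 Y}{2 Y} = 2 Y \frac{1}{2 Y} = 1$)
$q = 11$ ($q = 3 + \left(1 \left(5 - 3\right)\right)^{3} = 3 + \left(1 \cdot 2\right)^{3} = 3 + 2^{3} = 3 + 8 = 11$)
$\frac{1}{C{\left(\frac{1}{151} \right)} + q} = \frac{1}{1 + 11} = \frac{1}{12}$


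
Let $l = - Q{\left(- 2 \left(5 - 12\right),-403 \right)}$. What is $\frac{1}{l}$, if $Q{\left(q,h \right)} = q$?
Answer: $- \frac{1}{14} \approx -0.071429$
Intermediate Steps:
$l = -14$ ($l = - \left(-2\right) \left(5 - 12\right) = - \left(-2\right) \left(-7\right) = \left(-1\right) 14 = -14$)
$\frac{1}{l} = \frac{1}{-14} = - \frac{1}{14}$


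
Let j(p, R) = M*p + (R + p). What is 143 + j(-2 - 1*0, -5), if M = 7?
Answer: 122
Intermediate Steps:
j(p, R) = R + 8*p (j(p, R) = 7*p + (R + p) = R + 8*p)
143 + j(-2 - 1*0, -5) = 143 + (-5 + 8*(-2 - 1*0)) = 143 + (-5 + 8*(-2 + 0)) = 143 + (-5 + 8*(-2)) = 143 + (-5 - 16) = 143 - 21 = 122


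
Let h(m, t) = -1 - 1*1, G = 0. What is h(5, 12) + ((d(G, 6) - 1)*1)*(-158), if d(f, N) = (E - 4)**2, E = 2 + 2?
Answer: 156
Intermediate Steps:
E = 4
h(m, t) = -2 (h(m, t) = -1 - 1 = -2)
d(f, N) = 0 (d(f, N) = (4 - 4)**2 = 0**2 = 0)
h(5, 12) + ((d(G, 6) - 1)*1)*(-158) = -2 + ((0 - 1)*1)*(-158) = -2 - 1*1*(-158) = -2 - 1*(-158) = -2 + 158 = 156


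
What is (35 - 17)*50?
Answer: 900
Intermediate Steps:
(35 - 17)*50 = 18*50 = 900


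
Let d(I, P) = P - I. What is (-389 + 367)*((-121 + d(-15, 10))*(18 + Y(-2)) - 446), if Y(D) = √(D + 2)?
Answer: 47828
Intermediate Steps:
Y(D) = √(2 + D)
(-389 + 367)*((-121 + d(-15, 10))*(18 + Y(-2)) - 446) = (-389 + 367)*((-121 + (10 - 1*(-15)))*(18 + √(2 - 2)) - 446) = -22*((-121 + (10 + 15))*(18 + √0) - 446) = -22*((-121 + 25)*(18 + 0) - 446) = -22*(-96*18 - 446) = -22*(-1728 - 446) = -22*(-2174) = 47828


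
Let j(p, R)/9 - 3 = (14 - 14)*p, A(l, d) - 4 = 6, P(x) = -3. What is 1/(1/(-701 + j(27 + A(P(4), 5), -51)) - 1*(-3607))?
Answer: 674/2431117 ≈ 0.00027724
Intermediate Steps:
A(l, d) = 10 (A(l, d) = 4 + 6 = 10)
j(p, R) = 27 (j(p, R) = 27 + 9*((14 - 14)*p) = 27 + 9*(0*p) = 27 + 9*0 = 27 + 0 = 27)
1/(1/(-701 + j(27 + A(P(4), 5), -51)) - 1*(-3607)) = 1/(1/(-701 + 27) - 1*(-3607)) = 1/(1/(-674) + 3607) = 1/(-1/674 + 3607) = 1/(2431117/674) = 674/2431117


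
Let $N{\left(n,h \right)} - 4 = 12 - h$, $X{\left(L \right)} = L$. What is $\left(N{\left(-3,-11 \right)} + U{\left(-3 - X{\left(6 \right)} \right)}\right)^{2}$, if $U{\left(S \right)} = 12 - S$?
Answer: $2304$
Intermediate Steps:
$N{\left(n,h \right)} = 16 - h$ ($N{\left(n,h \right)} = 4 - \left(-12 + h\right) = 16 - h$)
$\left(N{\left(-3,-11 \right)} + U{\left(-3 - X{\left(6 \right)} \right)}\right)^{2} = \left(\left(16 - -11\right) + \left(12 - \left(-3 - 6\right)\right)\right)^{2} = \left(\left(16 + 11\right) + \left(12 - \left(-3 - 6\right)\right)\right)^{2} = \left(27 + \left(12 - -9\right)\right)^{2} = \left(27 + \left(12 + 9\right)\right)^{2} = \left(27 + 21\right)^{2} = 48^{2} = 2304$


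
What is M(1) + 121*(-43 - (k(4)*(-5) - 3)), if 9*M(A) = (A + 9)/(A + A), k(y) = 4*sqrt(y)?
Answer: 5/9 ≈ 0.55556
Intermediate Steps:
M(A) = (9 + A)/(18*A) (M(A) = ((A + 9)/(A + A))/9 = ((9 + A)/((2*A)))/9 = ((9 + A)*(1/(2*A)))/9 = ((9 + A)/(2*A))/9 = (9 + A)/(18*A))
M(1) + 121*(-43 - (k(4)*(-5) - 3)) = (1/18)*(9 + 1)/1 + 121*(-43 - ((4*sqrt(4))*(-5) - 3)) = (1/18)*1*10 + 121*(-43 - ((4*2)*(-5) - 3)) = 5/9 + 121*(-43 - (8*(-5) - 3)) = 5/9 + 121*(-43 - (-40 - 3)) = 5/9 + 121*(-43 - 1*(-43)) = 5/9 + 121*(-43 + 43) = 5/9 + 121*0 = 5/9 + 0 = 5/9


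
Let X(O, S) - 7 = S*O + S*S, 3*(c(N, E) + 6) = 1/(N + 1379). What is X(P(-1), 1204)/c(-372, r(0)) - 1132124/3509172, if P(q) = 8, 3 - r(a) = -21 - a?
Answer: -773494359642578/3180187125 ≈ -2.4322e+5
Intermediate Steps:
r(a) = 24 + a (r(a) = 3 - (-21 - a) = 3 + (21 + a) = 24 + a)
c(N, E) = -6 + 1/(3*(1379 + N)) (c(N, E) = -6 + 1/(3*(N + 1379)) = -6 + 1/(3*(1379 + N)))
X(O, S) = 7 + S² + O*S (X(O, S) = 7 + (S*O + S*S) = 7 + (O*S + S²) = 7 + (S² + O*S) = 7 + S² + O*S)
X(P(-1), 1204)/c(-372, r(0)) - 1132124/3509172 = (7 + 1204² + 8*1204)/(((-24821 - 18*(-372))/(3*(1379 - 372)))) - 1132124/3509172 = (7 + 1449616 + 9632)/(((⅓)*(-24821 + 6696)/1007)) - 1132124*1/3509172 = 1459255/(((⅓)*(1/1007)*(-18125))) - 283031/877293 = 1459255/(-18125/3021) - 283031/877293 = 1459255*(-3021/18125) - 283031/877293 = -881681871/3625 - 283031/877293 = -773494359642578/3180187125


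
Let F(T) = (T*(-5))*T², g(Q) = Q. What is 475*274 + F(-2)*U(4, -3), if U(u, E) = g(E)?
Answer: 130030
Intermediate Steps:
U(u, E) = E
F(T) = -5*T³ (F(T) = (-5*T)*T² = -5*T³)
475*274 + F(-2)*U(4, -3) = 475*274 - 5*(-2)³*(-3) = 130150 - 5*(-8)*(-3) = 130150 + 40*(-3) = 130150 - 120 = 130030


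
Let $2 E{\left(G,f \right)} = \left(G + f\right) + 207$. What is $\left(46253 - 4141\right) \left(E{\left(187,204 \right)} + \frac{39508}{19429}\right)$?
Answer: $\frac{246303781248}{19429} \approx 1.2677 \cdot 10^{7}$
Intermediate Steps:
$E{\left(G,f \right)} = \frac{207}{2} + \frac{G}{2} + \frac{f}{2}$ ($E{\left(G,f \right)} = \frac{\left(G + f\right) + 207}{2} = \frac{207 + G + f}{2} = \frac{207}{2} + \frac{G}{2} + \frac{f}{2}$)
$\left(46253 - 4141\right) \left(E{\left(187,204 \right)} + \frac{39508}{19429}\right) = \left(46253 - 4141\right) \left(\left(\frac{207}{2} + \frac{1}{2} \cdot 187 + \frac{1}{2} \cdot 204\right) + \frac{39508}{19429}\right) = 42112 \left(\left(\frac{207}{2} + \frac{187}{2} + 102\right) + 39508 \cdot \frac{1}{19429}\right) = 42112 \left(299 + \frac{39508}{19429}\right) = 42112 \cdot \frac{5848779}{19429} = \frac{246303781248}{19429}$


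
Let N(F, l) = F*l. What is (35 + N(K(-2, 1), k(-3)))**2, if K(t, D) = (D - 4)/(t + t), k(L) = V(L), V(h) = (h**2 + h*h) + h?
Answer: 34225/16 ≈ 2139.1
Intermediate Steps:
V(h) = h + 2*h**2 (V(h) = (h**2 + h**2) + h = 2*h**2 + h = h + 2*h**2)
k(L) = L*(1 + 2*L)
K(t, D) = (-4 + D)/(2*t) (K(t, D) = (-4 + D)/((2*t)) = (-4 + D)*(1/(2*t)) = (-4 + D)/(2*t))
(35 + N(K(-2, 1), k(-3)))**2 = (35 + ((1/2)*(-4 + 1)/(-2))*(-3*(1 + 2*(-3))))**2 = (35 + ((1/2)*(-1/2)*(-3))*(-3*(1 - 6)))**2 = (35 + 3*(-3*(-5))/4)**2 = (35 + (3/4)*15)**2 = (35 + 45/4)**2 = (185/4)**2 = 34225/16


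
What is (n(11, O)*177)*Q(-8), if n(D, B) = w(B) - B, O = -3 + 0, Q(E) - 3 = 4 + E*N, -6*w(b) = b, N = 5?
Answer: -40887/2 ≈ -20444.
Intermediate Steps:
w(b) = -b/6
Q(E) = 7 + 5*E (Q(E) = 3 + (4 + E*5) = 3 + (4 + 5*E) = 7 + 5*E)
O = -3
n(D, B) = -7*B/6 (n(D, B) = -B/6 - B = -7*B/6)
(n(11, O)*177)*Q(-8) = (-7/6*(-3)*177)*(7 + 5*(-8)) = ((7/2)*177)*(7 - 40) = (1239/2)*(-33) = -40887/2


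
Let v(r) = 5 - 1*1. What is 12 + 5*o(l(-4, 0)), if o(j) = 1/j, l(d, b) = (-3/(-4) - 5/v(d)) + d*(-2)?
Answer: 38/3 ≈ 12.667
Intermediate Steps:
v(r) = 4 (v(r) = 5 - 1 = 4)
l(d, b) = -½ - 2*d (l(d, b) = (-3/(-4) - 5/4) + d*(-2) = (-3*(-¼) - 5*¼) - 2*d = (¾ - 5/4) - 2*d = -½ - 2*d)
12 + 5*o(l(-4, 0)) = 12 + 5/(-½ - 2*(-4)) = 12 + 5/(-½ + 8) = 12 + 5/(15/2) = 12 + 5*(2/15) = 12 + ⅔ = 38/3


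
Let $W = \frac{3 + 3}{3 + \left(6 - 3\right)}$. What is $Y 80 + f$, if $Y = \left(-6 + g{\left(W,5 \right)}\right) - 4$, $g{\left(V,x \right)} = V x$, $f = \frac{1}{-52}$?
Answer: $- \frac{20801}{52} \approx -400.02$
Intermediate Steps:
$W = 1$ ($W = \frac{6}{3 + \left(6 - 3\right)} = \frac{6}{3 + 3} = \frac{6}{6} = 6 \cdot \frac{1}{6} = 1$)
$f = - \frac{1}{52} \approx -0.019231$
$Y = -5$ ($Y = \left(-6 + 1 \cdot 5\right) - 4 = \left(-6 + 5\right) - 4 = -1 - 4 = -5$)
$Y 80 + f = \left(-5\right) 80 - \frac{1}{52} = -400 - \frac{1}{52} = - \frac{20801}{52}$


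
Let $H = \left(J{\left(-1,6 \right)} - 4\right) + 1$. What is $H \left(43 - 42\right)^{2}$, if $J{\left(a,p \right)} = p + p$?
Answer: $9$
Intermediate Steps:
$J{\left(a,p \right)} = 2 p$
$H = 9$ ($H = \left(2 \cdot 6 - 4\right) + 1 = \left(12 - 4\right) + 1 = 8 + 1 = 9$)
$H \left(43 - 42\right)^{2} = 9 \left(43 - 42\right)^{2} = 9 \cdot 1^{2} = 9 \cdot 1 = 9$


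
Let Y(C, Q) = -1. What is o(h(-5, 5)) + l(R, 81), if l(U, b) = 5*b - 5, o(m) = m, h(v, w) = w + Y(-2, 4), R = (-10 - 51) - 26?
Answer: 404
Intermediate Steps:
R = -87 (R = -61 - 26 = -87)
h(v, w) = -1 + w (h(v, w) = w - 1 = -1 + w)
l(U, b) = -5 + 5*b
o(h(-5, 5)) + l(R, 81) = (-1 + 5) + (-5 + 5*81) = 4 + (-5 + 405) = 4 + 400 = 404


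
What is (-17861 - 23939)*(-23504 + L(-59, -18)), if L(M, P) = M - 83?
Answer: 988402800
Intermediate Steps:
L(M, P) = -83 + M
(-17861 - 23939)*(-23504 + L(-59, -18)) = (-17861 - 23939)*(-23504 + (-83 - 59)) = -41800*(-23504 - 142) = -41800*(-23646) = 988402800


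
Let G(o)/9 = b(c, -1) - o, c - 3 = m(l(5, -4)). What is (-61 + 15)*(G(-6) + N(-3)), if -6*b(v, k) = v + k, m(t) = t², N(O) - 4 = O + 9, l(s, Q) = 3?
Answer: -2185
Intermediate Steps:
N(O) = 13 + O (N(O) = 4 + (O + 9) = 4 + (9 + O) = 13 + O)
c = 12 (c = 3 + 3² = 3 + 9 = 12)
b(v, k) = -k/6 - v/6 (b(v, k) = -(v + k)/6 = -(k + v)/6 = -k/6 - v/6)
G(o) = -33/2 - 9*o (G(o) = 9*((-⅙*(-1) - ⅙*12) - o) = 9*((⅙ - 2) - o) = 9*(-11/6 - o) = -33/2 - 9*o)
(-61 + 15)*(G(-6) + N(-3)) = (-61 + 15)*((-33/2 - 9*(-6)) + (13 - 3)) = -46*((-33/2 + 54) + 10) = -46*(75/2 + 10) = -46*95/2 = -2185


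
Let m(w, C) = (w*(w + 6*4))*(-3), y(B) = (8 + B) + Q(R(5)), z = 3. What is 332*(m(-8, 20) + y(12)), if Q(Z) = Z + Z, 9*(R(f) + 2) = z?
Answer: 399064/3 ≈ 1.3302e+5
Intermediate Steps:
R(f) = -5/3 (R(f) = -2 + (⅑)*3 = -2 + ⅓ = -5/3)
Q(Z) = 2*Z
y(B) = 14/3 + B (y(B) = (8 + B) + 2*(-5/3) = (8 + B) - 10/3 = 14/3 + B)
m(w, C) = -3*w*(24 + w) (m(w, C) = (w*(w + 24))*(-3) = (w*(24 + w))*(-3) = -3*w*(24 + w))
332*(m(-8, 20) + y(12)) = 332*(-3*(-8)*(24 - 8) + (14/3 + 12)) = 332*(-3*(-8)*16 + 50/3) = 332*(384 + 50/3) = 332*(1202/3) = 399064/3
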